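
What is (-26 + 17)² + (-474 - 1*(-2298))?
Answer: 1905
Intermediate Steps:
(-26 + 17)² + (-474 - 1*(-2298)) = (-9)² + (-474 + 2298) = 81 + 1824 = 1905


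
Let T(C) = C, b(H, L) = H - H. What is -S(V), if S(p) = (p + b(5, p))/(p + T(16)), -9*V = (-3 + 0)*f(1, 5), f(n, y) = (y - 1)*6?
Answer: -1/3 ≈ -0.33333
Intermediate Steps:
b(H, L) = 0
f(n, y) = -6 + 6*y (f(n, y) = (-1 + y)*6 = -6 + 6*y)
V = 8 (V = -(-3 + 0)*(-6 + 6*5)/9 = -(-1)*(-6 + 30)/3 = -(-1)*24/3 = -1/9*(-72) = 8)
S(p) = p/(16 + p) (S(p) = (p + 0)/(p + 16) = p/(16 + p))
-S(V) = -8/(16 + 8) = -8/24 = -1*1/3 = -1/3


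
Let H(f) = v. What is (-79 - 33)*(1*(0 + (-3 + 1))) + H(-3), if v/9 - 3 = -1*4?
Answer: 215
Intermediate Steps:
v = -9 (v = 27 + 9*(-1*4) = 27 + 9*(-4) = 27 - 36 = -9)
H(f) = -9
(-79 - 33)*(1*(0 + (-3 + 1))) + H(-3) = (-79 - 33)*(1*(0 + (-3 + 1))) - 9 = -112*(0 - 2) - 9 = -112*(-2) - 9 = 224 - 9 = 215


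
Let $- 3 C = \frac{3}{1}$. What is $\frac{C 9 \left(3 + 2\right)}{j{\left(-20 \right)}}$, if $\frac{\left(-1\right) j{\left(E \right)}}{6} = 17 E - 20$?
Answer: $- \frac{1}{48} \approx -0.020833$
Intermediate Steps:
$C = -1$ ($C = - \frac{3 \cdot 1^{-1}}{3} = - \frac{3 \cdot 1}{3} = \left(- \frac{1}{3}\right) 3 = -1$)
$j{\left(E \right)} = 120 - 102 E$ ($j{\left(E \right)} = - 6 \left(17 E - 20\right) = - 6 \left(-20 + 17 E\right) = 120 - 102 E$)
$\frac{C 9 \left(3 + 2\right)}{j{\left(-20 \right)}} = \frac{\left(-1\right) 9 \left(3 + 2\right)}{120 - -2040} = \frac{\left(-9\right) 5}{120 + 2040} = - \frac{45}{2160} = \left(-45\right) \frac{1}{2160} = - \frac{1}{48}$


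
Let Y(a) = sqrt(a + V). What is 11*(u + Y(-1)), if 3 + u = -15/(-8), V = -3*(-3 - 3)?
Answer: -99/8 + 11*sqrt(17) ≈ 32.979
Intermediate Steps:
V = 18 (V = -3*(-6) = 18)
Y(a) = sqrt(18 + a) (Y(a) = sqrt(a + 18) = sqrt(18 + a))
u = -9/8 (u = -3 - 15/(-8) = -3 - 15*(-1/8) = -3 + 15/8 = -9/8 ≈ -1.1250)
11*(u + Y(-1)) = 11*(-9/8 + sqrt(18 - 1)) = 11*(-9/8 + sqrt(17)) = -99/8 + 11*sqrt(17)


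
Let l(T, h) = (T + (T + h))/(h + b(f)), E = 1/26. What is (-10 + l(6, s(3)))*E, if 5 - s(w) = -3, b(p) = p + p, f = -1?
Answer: -10/39 ≈ -0.25641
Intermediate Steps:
b(p) = 2*p
s(w) = 8 (s(w) = 5 - 1*(-3) = 5 + 3 = 8)
E = 1/26 ≈ 0.038462
l(T, h) = (h + 2*T)/(-2 + h) (l(T, h) = (T + (T + h))/(h + 2*(-1)) = (h + 2*T)/(h - 2) = (h + 2*T)/(-2 + h))
(-10 + l(6, s(3)))*E = (-10 + (8 + 2*6)/(-2 + 8))*(1/26) = (-10 + (8 + 12)/6)*(1/26) = (-10 + (1/6)*20)*(1/26) = (-10 + 10/3)*(1/26) = -20/3*1/26 = -10/39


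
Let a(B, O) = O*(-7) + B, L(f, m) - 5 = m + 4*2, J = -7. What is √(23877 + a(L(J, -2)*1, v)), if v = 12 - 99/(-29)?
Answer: √19999067/29 ≈ 154.21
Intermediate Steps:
L(f, m) = 13 + m (L(f, m) = 5 + (m + 4*2) = 5 + (m + 8) = 5 + (8 + m) = 13 + m)
v = 447/29 (v = 12 - 99*(-1/29) = 12 + 99/29 = 447/29 ≈ 15.414)
a(B, O) = B - 7*O (a(B, O) = -7*O + B = B - 7*O)
√(23877 + a(L(J, -2)*1, v)) = √(23877 + ((13 - 2)*1 - 7*447/29)) = √(23877 + (11*1 - 3129/29)) = √(23877 + (11 - 3129/29)) = √(23877 - 2810/29) = √(689623/29) = √19999067/29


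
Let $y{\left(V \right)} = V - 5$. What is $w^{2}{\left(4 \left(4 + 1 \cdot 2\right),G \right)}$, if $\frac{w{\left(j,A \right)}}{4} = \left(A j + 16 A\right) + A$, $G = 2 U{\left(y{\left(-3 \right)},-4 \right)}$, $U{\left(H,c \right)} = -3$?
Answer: $968256$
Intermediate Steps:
$y{\left(V \right)} = -5 + V$ ($y{\left(V \right)} = V - 5 = -5 + V$)
$G = -6$ ($G = 2 \left(-3\right) = -6$)
$w{\left(j,A \right)} = 68 A + 4 A j$ ($w{\left(j,A \right)} = 4 \left(\left(A j + 16 A\right) + A\right) = 4 \left(\left(16 A + A j\right) + A\right) = 4 \left(17 A + A j\right) = 68 A + 4 A j$)
$w^{2}{\left(4 \left(4 + 1 \cdot 2\right),G \right)} = \left(4 \left(-6\right) \left(17 + 4 \left(4 + 1 \cdot 2\right)\right)\right)^{2} = \left(4 \left(-6\right) \left(17 + 4 \left(4 + 2\right)\right)\right)^{2} = \left(4 \left(-6\right) \left(17 + 4 \cdot 6\right)\right)^{2} = \left(4 \left(-6\right) \left(17 + 24\right)\right)^{2} = \left(4 \left(-6\right) 41\right)^{2} = \left(-984\right)^{2} = 968256$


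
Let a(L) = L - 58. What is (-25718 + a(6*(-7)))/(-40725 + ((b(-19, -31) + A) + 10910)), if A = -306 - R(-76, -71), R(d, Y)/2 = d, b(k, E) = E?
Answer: 4303/5000 ≈ 0.86060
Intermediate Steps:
R(d, Y) = 2*d
A = -154 (A = -306 - 2*(-76) = -306 - 1*(-152) = -306 + 152 = -154)
a(L) = -58 + L
(-25718 + a(6*(-7)))/(-40725 + ((b(-19, -31) + A) + 10910)) = (-25718 + (-58 + 6*(-7)))/(-40725 + ((-31 - 154) + 10910)) = (-25718 + (-58 - 42))/(-40725 + (-185 + 10910)) = (-25718 - 100)/(-40725 + 10725) = -25818/(-30000) = -25818*(-1/30000) = 4303/5000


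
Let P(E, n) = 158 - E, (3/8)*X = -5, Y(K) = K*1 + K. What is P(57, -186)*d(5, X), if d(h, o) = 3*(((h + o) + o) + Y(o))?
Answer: -14645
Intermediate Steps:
Y(K) = 2*K (Y(K) = K + K = 2*K)
X = -40/3 (X = (8/3)*(-5) = -40/3 ≈ -13.333)
d(h, o) = 3*h + 12*o (d(h, o) = 3*(((h + o) + o) + 2*o) = 3*((h + 2*o) + 2*o) = 3*(h + 4*o) = 3*h + 12*o)
P(57, -186)*d(5, X) = (158 - 1*57)*(3*5 + 12*(-40/3)) = (158 - 57)*(15 - 160) = 101*(-145) = -14645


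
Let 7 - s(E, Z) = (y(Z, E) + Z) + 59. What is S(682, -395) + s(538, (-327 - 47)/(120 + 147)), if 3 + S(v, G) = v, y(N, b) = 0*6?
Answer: 167783/267 ≈ 628.40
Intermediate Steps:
y(N, b) = 0
S(v, G) = -3 + v
s(E, Z) = -52 - Z (s(E, Z) = 7 - ((0 + Z) + 59) = 7 - (Z + 59) = 7 - (59 + Z) = 7 + (-59 - Z) = -52 - Z)
S(682, -395) + s(538, (-327 - 47)/(120 + 147)) = (-3 + 682) + (-52 - (-327 - 47)/(120 + 147)) = 679 + (-52 - (-374)/267) = 679 + (-52 - 1*(-374/267)) = 679 + (-52 + 374/267) = 679 - 13510/267 = 167783/267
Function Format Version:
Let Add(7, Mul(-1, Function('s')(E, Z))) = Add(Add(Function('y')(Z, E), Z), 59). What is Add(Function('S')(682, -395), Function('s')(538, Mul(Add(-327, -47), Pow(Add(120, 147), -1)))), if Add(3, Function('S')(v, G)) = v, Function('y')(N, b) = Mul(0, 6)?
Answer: Rational(167783, 267) ≈ 628.40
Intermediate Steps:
Function('y')(N, b) = 0
Function('S')(v, G) = Add(-3, v)
Function('s')(E, Z) = Add(-52, Mul(-1, Z)) (Function('s')(E, Z) = Add(7, Mul(-1, Add(Add(0, Z), 59))) = Add(7, Mul(-1, Add(Z, 59))) = Add(7, Mul(-1, Add(59, Z))) = Add(7, Add(-59, Mul(-1, Z))) = Add(-52, Mul(-1, Z)))
Add(Function('S')(682, -395), Function('s')(538, Mul(Add(-327, -47), Pow(Add(120, 147), -1)))) = Add(Add(-3, 682), Add(-52, Mul(-1, Mul(Add(-327, -47), Pow(Add(120, 147), -1))))) = Add(679, Add(-52, Mul(-1, Mul(-374, Pow(267, -1))))) = Add(679, Add(-52, Mul(-1, Mul(-374, Rational(1, 267))))) = Add(679, Add(-52, Mul(-1, Rational(-374, 267)))) = Add(679, Add(-52, Rational(374, 267))) = Add(679, Rational(-13510, 267)) = Rational(167783, 267)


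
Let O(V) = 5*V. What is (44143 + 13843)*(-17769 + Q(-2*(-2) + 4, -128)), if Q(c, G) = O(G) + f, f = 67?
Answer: -1063579212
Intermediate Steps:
Q(c, G) = 67 + 5*G (Q(c, G) = 5*G + 67 = 67 + 5*G)
(44143 + 13843)*(-17769 + Q(-2*(-2) + 4, -128)) = (44143 + 13843)*(-17769 + (67 + 5*(-128))) = 57986*(-17769 + (67 - 640)) = 57986*(-17769 - 573) = 57986*(-18342) = -1063579212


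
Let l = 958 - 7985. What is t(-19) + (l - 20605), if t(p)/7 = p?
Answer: -27765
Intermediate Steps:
l = -7027
t(p) = 7*p
t(-19) + (l - 20605) = 7*(-19) + (-7027 - 20605) = -133 - 27632 = -27765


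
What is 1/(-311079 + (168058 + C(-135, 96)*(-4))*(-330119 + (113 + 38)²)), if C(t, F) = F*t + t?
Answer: -1/67744876363 ≈ -1.4761e-11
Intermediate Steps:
C(t, F) = t + F*t
1/(-311079 + (168058 + C(-135, 96)*(-4))*(-330119 + (113 + 38)²)) = 1/(-311079 + (168058 - 135*(1 + 96)*(-4))*(-330119 + (113 + 38)²)) = 1/(-311079 + (168058 - 135*97*(-4))*(-330119 + 151²)) = 1/(-311079 + (168058 - 13095*(-4))*(-330119 + 22801)) = 1/(-311079 + (168058 + 52380)*(-307318)) = 1/(-311079 + 220438*(-307318)) = 1/(-311079 - 67744565284) = 1/(-67744876363) = -1/67744876363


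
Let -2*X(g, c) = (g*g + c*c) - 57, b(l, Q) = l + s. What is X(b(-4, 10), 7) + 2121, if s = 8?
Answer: 2117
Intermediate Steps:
b(l, Q) = 8 + l (b(l, Q) = l + 8 = 8 + l)
X(g, c) = 57/2 - c²/2 - g²/2 (X(g, c) = -((g*g + c*c) - 57)/2 = -((g² + c²) - 57)/2 = -((c² + g²) - 57)/2 = -(-57 + c² + g²)/2 = 57/2 - c²/2 - g²/2)
X(b(-4, 10), 7) + 2121 = (57/2 - ½*7² - (8 - 4)²/2) + 2121 = (57/2 - ½*49 - ½*4²) + 2121 = (57/2 - 49/2 - ½*16) + 2121 = (57/2 - 49/2 - 8) + 2121 = -4 + 2121 = 2117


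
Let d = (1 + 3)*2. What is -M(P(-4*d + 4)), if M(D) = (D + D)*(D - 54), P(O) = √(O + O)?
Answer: 112 + 216*I*√14 ≈ 112.0 + 808.2*I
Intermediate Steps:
d = 8 (d = 4*2 = 8)
P(O) = √2*√O (P(O) = √(2*O) = √2*√O)
M(D) = 2*D*(-54 + D) (M(D) = (2*D)*(-54 + D) = 2*D*(-54 + D))
-M(P(-4*d + 4)) = -2*√2*√(-4*8 + 4)*(-54 + √2*√(-4*8 + 4)) = -2*√2*√(-32 + 4)*(-54 + √2*√(-32 + 4)) = -2*√2*√(-28)*(-54 + √2*√(-28)) = -2*√2*(2*I*√7)*(-54 + √2*(2*I*√7)) = -2*2*I*√14*(-54 + 2*I*√14) = -4*I*√14*(-54 + 2*I*√14)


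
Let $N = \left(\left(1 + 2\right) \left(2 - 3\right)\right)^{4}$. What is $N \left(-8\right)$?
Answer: $-648$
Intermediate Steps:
$N = 81$ ($N = \left(3 \left(-1\right)\right)^{4} = \left(-3\right)^{4} = 81$)
$N \left(-8\right) = 81 \left(-8\right) = -648$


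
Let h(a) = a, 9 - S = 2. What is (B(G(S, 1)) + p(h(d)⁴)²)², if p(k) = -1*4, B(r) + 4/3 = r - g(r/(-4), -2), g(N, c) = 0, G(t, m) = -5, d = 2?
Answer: 841/9 ≈ 93.444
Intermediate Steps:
S = 7 (S = 9 - 1*2 = 9 - 2 = 7)
B(r) = -4/3 + r (B(r) = -4/3 + (r - 1*0) = -4/3 + (r + 0) = -4/3 + r)
p(k) = -4
(B(G(S, 1)) + p(h(d)⁴)²)² = ((-4/3 - 5) + (-4)²)² = (-19/3 + 16)² = (29/3)² = 841/9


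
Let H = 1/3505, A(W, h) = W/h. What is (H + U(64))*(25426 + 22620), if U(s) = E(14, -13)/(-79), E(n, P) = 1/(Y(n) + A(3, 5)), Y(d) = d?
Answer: -564924868/20213335 ≈ -27.948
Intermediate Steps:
H = 1/3505 ≈ 0.00028531
E(n, P) = 1/(3/5 + n) (E(n, P) = 1/(n + 3/5) = 1/(3/5 + n))
U(s) = -5/5767 (U(s) = (5/(3 + 5*14))/(-79) = (5/(3 + 70))*(-1/79) = (5/73)*(-1/79) = -5/5767)
(H + U(64))*(25426 + 22620) = (1/3505 - 5/5767)*(25426 + 22620) = -11758/20213335*48046 = -564924868/20213335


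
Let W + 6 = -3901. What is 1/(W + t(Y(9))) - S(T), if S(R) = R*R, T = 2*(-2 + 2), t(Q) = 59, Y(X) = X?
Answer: -1/3848 ≈ -0.00025988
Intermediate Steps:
W = -3907 (W = -6 - 3901 = -3907)
T = 0 (T = 2*0 = 0)
S(R) = R**2
1/(W + t(Y(9))) - S(T) = 1/(-3907 + 59) - 1*0**2 = 1/(-3848) - 1*0 = -1/3848 + 0 = -1/3848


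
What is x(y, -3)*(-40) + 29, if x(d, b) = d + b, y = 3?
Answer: 29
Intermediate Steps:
x(d, b) = b + d
x(y, -3)*(-40) + 29 = (-3 + 3)*(-40) + 29 = 0*(-40) + 29 = 0 + 29 = 29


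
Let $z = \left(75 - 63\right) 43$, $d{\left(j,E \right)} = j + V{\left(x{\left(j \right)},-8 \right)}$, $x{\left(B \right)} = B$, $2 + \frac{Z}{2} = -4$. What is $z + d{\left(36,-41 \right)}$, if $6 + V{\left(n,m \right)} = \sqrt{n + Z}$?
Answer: $546 + 2 \sqrt{6} \approx 550.9$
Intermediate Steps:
$Z = -12$ ($Z = -4 + 2 \left(-4\right) = -4 - 8 = -12$)
$V{\left(n,m \right)} = -6 + \sqrt{-12 + n}$ ($V{\left(n,m \right)} = -6 + \sqrt{n - 12} = -6 + \sqrt{-12 + n}$)
$d{\left(j,E \right)} = -6 + j + \sqrt{-12 + j}$ ($d{\left(j,E \right)} = j + \left(-6 + \sqrt{-12 + j}\right) = -6 + j + \sqrt{-12 + j}$)
$z = 516$ ($z = 12 \cdot 43 = 516$)
$z + d{\left(36,-41 \right)} = 516 + \left(-6 + 36 + \sqrt{-12 + 36}\right) = 516 + \left(-6 + 36 + \sqrt{24}\right) = 516 + \left(-6 + 36 + 2 \sqrt{6}\right) = 516 + \left(30 + 2 \sqrt{6}\right) = 546 + 2 \sqrt{6}$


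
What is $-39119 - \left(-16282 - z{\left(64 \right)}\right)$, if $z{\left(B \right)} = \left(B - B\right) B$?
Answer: $-22837$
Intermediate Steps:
$z{\left(B \right)} = 0$ ($z{\left(B \right)} = 0 B = 0$)
$-39119 - \left(-16282 - z{\left(64 \right)}\right) = -39119 - \left(-16282 - 0\right) = -39119 - \left(-16282 + 0\right) = -39119 - -16282 = -39119 + 16282 = -22837$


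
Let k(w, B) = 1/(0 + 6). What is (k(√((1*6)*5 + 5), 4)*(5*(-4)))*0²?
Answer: 0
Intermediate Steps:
k(w, B) = ⅙ (k(w, B) = 1/6 = ⅙)
(k(√((1*6)*5 + 5), 4)*(5*(-4)))*0² = ((5*(-4))/6)*0² = ((⅙)*(-20))*0 = -10/3*0 = 0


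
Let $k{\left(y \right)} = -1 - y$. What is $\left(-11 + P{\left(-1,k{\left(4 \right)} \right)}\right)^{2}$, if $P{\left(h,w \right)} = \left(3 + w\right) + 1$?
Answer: $144$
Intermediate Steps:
$P{\left(h,w \right)} = 4 + w$
$\left(-11 + P{\left(-1,k{\left(4 \right)} \right)}\right)^{2} = \left(-11 + \left(4 - 5\right)\right)^{2} = \left(-11 - 1\right)^{2} = \left(-12\right)^{2} = 144$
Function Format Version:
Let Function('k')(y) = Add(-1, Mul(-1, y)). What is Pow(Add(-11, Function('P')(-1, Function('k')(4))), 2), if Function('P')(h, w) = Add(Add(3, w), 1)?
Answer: 144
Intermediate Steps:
Function('P')(h, w) = Add(4, w)
Pow(Add(-11, Function('P')(-1, Function('k')(4))), 2) = Pow(Add(-11, Add(4, Add(-1, Mul(-1, 4)))), 2) = Pow(Add(-11, Add(4, Add(-1, -4))), 2) = Pow(Add(-11, Add(4, -5)), 2) = Pow(Add(-11, -1), 2) = Pow(-12, 2) = 144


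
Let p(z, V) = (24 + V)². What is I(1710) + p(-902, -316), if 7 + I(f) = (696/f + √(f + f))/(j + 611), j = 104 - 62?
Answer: 15866754101/186105 + 6*√95/653 ≈ 85257.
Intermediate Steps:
j = 42
I(f) = -7 + 696/(653*f) + √2*√f/653 (I(f) = -7 + (696/f + √(f + f))/(42 + 611) = -7 + (696/f + √(2*f))/653 = -7 + (696/f + √2*√f)*(1/653) = -7 + (696/(653*f) + √2*√f/653) = -7 + 696/(653*f) + √2*√f/653)
I(1710) + p(-902, -316) = (1/653)*(696 - 4571*1710 + √2*1710^(3/2))/1710 + (24 - 316)² = (1/653)*(1/1710)*(696 - 7816410 + √2*(5130*√190)) + (-292)² = (1/653)*(1/1710)*(696 - 7816410 + 10260*√95) + 85264 = (1/653)*(1/1710)*(-7815714 + 10260*√95) + 85264 = (-1302619/186105 + 6*√95/653) + 85264 = 15866754101/186105 + 6*√95/653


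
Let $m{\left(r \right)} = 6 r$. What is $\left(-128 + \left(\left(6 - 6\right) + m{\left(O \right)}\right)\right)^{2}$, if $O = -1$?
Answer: $17956$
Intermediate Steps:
$\left(-128 + \left(\left(6 - 6\right) + m{\left(O \right)}\right)\right)^{2} = \left(-128 + \left(\left(6 - 6\right) + 6 \left(-1\right)\right)\right)^{2} = \left(-128 + \left(\left(6 - 6\right) - 6\right)\right)^{2} = \left(-128 + \left(0 - 6\right)\right)^{2} = \left(-128 - 6\right)^{2} = \left(-134\right)^{2} = 17956$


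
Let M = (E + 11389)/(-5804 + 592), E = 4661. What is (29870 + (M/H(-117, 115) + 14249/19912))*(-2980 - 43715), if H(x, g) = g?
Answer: -832343807228317395/596742728 ≈ -1.3948e+9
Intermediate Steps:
M = -8025/2606 (M = (4661 + 11389)/(-5804 + 592) = 16050/(-5212) = 16050*(-1/5212) = -8025/2606 ≈ -3.0794)
(29870 + (M/H(-117, 115) + 14249/19912))*(-2980 - 43715) = (29870 + (-8025/2606/115 + 14249/19912))*(-2980 - 43715) = (29870 + (-8025/2606*1/115 + 14249*(1/19912)))*(-46695) = (29870 + (-1605/59938 + 14249/19912))*(-46695) = (29870 + 411048901/596742728)*(-46695) = (17825116334261/596742728)*(-46695) = -832343807228317395/596742728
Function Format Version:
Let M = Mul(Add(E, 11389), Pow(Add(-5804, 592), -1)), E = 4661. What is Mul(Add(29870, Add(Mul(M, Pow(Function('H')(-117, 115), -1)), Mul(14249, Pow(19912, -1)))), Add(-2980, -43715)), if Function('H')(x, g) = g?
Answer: Rational(-832343807228317395, 596742728) ≈ -1.3948e+9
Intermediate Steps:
M = Rational(-8025, 2606) (M = Mul(Add(4661, 11389), Pow(Add(-5804, 592), -1)) = Mul(16050, Pow(-5212, -1)) = Mul(16050, Rational(-1, 5212)) = Rational(-8025, 2606) ≈ -3.0794)
Mul(Add(29870, Add(Mul(M, Pow(Function('H')(-117, 115), -1)), Mul(14249, Pow(19912, -1)))), Add(-2980, -43715)) = Mul(Add(29870, Add(Mul(Rational(-8025, 2606), Pow(115, -1)), Mul(14249, Pow(19912, -1)))), Add(-2980, -43715)) = Mul(Add(29870, Add(Mul(Rational(-8025, 2606), Rational(1, 115)), Mul(14249, Rational(1, 19912)))), -46695) = Mul(Add(29870, Add(Rational(-1605, 59938), Rational(14249, 19912))), -46695) = Mul(Add(29870, Rational(411048901, 596742728)), -46695) = Mul(Rational(17825116334261, 596742728), -46695) = Rational(-832343807228317395, 596742728)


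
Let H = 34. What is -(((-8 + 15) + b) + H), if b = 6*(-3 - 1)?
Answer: -17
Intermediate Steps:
b = -24 (b = 6*(-4) = -24)
-(((-8 + 15) + b) + H) = -(((-8 + 15) - 24) + 34) = -((7 - 24) + 34) = -(-17 + 34) = -1*17 = -17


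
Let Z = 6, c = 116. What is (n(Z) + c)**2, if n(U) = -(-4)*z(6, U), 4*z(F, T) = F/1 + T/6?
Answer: 15129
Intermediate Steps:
z(F, T) = F/4 + T/24 (z(F, T) = (F/1 + T/6)/4 = (F*1 + T*(1/6))/4 = (F + T/6)/4 = F/4 + T/24)
n(U) = 6 + U/6 (n(U) = -(-4)*((1/4)*6 + U/24) = -(-4)*(3/2 + U/24) = -(-6 - U/6) = 6 + U/6)
(n(Z) + c)**2 = ((6 + (1/6)*6) + 116)**2 = ((6 + 1) + 116)**2 = (7 + 116)**2 = 123**2 = 15129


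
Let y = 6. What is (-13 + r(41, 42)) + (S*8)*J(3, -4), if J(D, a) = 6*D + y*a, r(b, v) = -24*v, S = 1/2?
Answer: -1045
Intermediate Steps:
S = ½ (S = 1*(½) = ½ ≈ 0.50000)
J(D, a) = 6*D + 6*a
(-13 + r(41, 42)) + (S*8)*J(3, -4) = (-13 - 24*42) + ((½)*8)*(6*3 + 6*(-4)) = (-13 - 1008) + 4*(18 - 24) = -1021 + 4*(-6) = -1021 - 24 = -1045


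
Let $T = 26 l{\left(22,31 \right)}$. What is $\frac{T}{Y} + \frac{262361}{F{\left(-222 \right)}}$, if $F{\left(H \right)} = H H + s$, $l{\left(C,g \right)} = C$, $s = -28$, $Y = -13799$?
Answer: $\frac{3592145007}{679683544} \approx 5.285$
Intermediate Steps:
$F{\left(H \right)} = -28 + H^{2}$ ($F{\left(H \right)} = H H - 28 = H^{2} - 28 = -28 + H^{2}$)
$T = 572$ ($T = 26 \cdot 22 = 572$)
$\frac{T}{Y} + \frac{262361}{F{\left(-222 \right)}} = \frac{572}{-13799} + \frac{262361}{-28 + \left(-222\right)^{2}} = 572 \left(- \frac{1}{13799}\right) + \frac{262361}{-28 + 49284} = - \frac{572}{13799} + \frac{262361}{49256} = \frac{3592145007}{679683544}$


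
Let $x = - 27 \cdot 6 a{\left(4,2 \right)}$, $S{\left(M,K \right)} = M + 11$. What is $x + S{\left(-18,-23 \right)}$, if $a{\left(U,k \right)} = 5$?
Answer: $-817$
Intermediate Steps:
$S{\left(M,K \right)} = 11 + M$
$x = -810$ ($x = - 27 \cdot 6 \cdot 5 = \left(-27\right) 30 = -810$)
$x + S{\left(-18,-23 \right)} = -810 + \left(11 - 18\right) = -810 - 7 = -817$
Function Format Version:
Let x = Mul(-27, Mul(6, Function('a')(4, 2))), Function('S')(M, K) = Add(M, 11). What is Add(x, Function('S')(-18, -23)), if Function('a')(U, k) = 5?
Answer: -817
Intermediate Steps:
Function('S')(M, K) = Add(11, M)
x = -810 (x = Mul(-27, Mul(6, 5)) = Mul(-27, 30) = -810)
Add(x, Function('S')(-18, -23)) = Add(-810, Add(11, -18)) = Add(-810, -7) = -817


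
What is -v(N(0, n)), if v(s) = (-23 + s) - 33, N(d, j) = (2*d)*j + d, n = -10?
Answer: 56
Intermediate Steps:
N(d, j) = d + 2*d*j (N(d, j) = 2*d*j + d = d + 2*d*j)
v(s) = -56 + s
-v(N(0, n)) = -(-56 + 0*(1 + 2*(-10))) = -(-56 + 0*(1 - 20)) = -(-56 + 0*(-19)) = -(-56 + 0) = -1*(-56) = 56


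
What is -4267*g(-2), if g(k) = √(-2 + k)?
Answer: -8534*I ≈ -8534.0*I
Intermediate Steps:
-4267*g(-2) = -4267*√(-2 - 2) = -8534*I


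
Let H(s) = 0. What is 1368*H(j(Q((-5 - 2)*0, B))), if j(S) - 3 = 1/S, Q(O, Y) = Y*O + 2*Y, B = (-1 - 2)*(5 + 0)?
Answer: 0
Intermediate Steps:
B = -15 (B = -3*5 = -15)
Q(O, Y) = 2*Y + O*Y (Q(O, Y) = O*Y + 2*Y = 2*Y + O*Y)
j(S) = 3 + 1/S
1368*H(j(Q((-5 - 2)*0, B))) = 1368*0 = 0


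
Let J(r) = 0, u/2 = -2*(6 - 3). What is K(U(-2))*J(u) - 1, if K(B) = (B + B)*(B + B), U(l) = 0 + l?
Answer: -1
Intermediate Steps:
U(l) = l
u = -12 (u = 2*(-2*(6 - 3)) = 2*(-2*3) = 2*(-6) = -12)
K(B) = 4*B² (K(B) = (2*B)*(2*B) = 4*B²)
K(U(-2))*J(u) - 1 = (4*(-2)²)*0 - 1 = (4*4)*0 - 1 = 16*0 - 1 = 0 - 1 = -1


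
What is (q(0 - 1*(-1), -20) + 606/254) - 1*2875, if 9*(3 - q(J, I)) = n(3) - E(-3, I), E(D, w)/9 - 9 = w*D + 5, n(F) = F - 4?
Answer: -3195260/1143 ≈ -2795.5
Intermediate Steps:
n(F) = -4 + F
E(D, w) = 126 + 9*D*w (E(D, w) = 81 + 9*(w*D + 5) = 81 + 9*(D*w + 5) = 81 + 9*(5 + D*w) = 81 + (45 + 9*D*w) = 126 + 9*D*w)
q(J, I) = 154/9 - 3*I (q(J, I) = 3 - ((-4 + 3) - (126 + 9*(-3)*I))/9 = 3 - (-1 - (126 - 27*I))/9 = 3 - (-1 + (-126 + 27*I))/9 = 3 - (-127 + 27*I)/9 = 3 + (127/9 - 3*I) = 154/9 - 3*I)
(q(0 - 1*(-1), -20) + 606/254) - 1*2875 = ((154/9 - 3*(-20)) + 606/254) - 1*2875 = ((154/9 + 60) + 606*(1/254)) - 2875 = (694/9 + 303/127) - 2875 = 90865/1143 - 2875 = -3195260/1143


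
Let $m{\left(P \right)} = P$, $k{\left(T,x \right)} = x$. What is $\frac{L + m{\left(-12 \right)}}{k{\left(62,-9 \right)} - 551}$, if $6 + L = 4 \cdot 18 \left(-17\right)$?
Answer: $\frac{621}{280} \approx 2.2179$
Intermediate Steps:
$L = -1230$ ($L = -6 + 4 \cdot 18 \left(-17\right) = -6 + 72 \left(-17\right) = -6 - 1224 = -1230$)
$\frac{L + m{\left(-12 \right)}}{k{\left(62,-9 \right)} - 551} = \frac{-1230 - 12}{-9 - 551} = - \frac{1242}{-560} = \left(-1242\right) \left(- \frac{1}{560}\right) = \frac{621}{280}$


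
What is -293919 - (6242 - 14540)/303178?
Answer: -44554883142/151589 ≈ -2.9392e+5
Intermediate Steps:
-293919 - (6242 - 14540)/303178 = -293919 - (-8298)/303178 = -293919 - 1*(-4149/151589) = -293919 + 4149/151589 = -44554883142/151589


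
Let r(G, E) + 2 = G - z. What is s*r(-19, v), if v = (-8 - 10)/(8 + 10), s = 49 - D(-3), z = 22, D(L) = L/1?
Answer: -2236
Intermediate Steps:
D(L) = L (D(L) = L*1 = L)
s = 52 (s = 49 - 1*(-3) = 49 + 3 = 52)
v = -1 (v = -18/18 = -18*1/18 = -1)
r(G, E) = -24 + G (r(G, E) = -2 + (G - 1*22) = -2 + (G - 22) = -2 + (-22 + G) = -24 + G)
s*r(-19, v) = 52*(-24 - 19) = 52*(-43) = -2236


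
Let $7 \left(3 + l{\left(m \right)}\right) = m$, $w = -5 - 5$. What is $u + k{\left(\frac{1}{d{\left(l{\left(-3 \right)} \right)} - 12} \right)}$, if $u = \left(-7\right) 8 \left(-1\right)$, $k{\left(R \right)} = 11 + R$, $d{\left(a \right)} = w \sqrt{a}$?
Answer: $\frac{19021}{284} + \frac{5 i \sqrt{42}}{852} \approx 66.975 + 0.038033 i$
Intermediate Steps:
$w = -10$
$l{\left(m \right)} = -3 + \frac{m}{7}$
$d{\left(a \right)} = - 10 \sqrt{a}$
$u = 56$ ($u = \left(-56\right) \left(-1\right) = 56$)
$u + k{\left(\frac{1}{d{\left(l{\left(-3 \right)} \right)} - 12} \right)} = 56 + \left(11 + \frac{1}{- 10 \sqrt{-3 + \frac{1}{7} \left(-3\right)} - 12}\right) = 56 + \left(11 + \frac{1}{- 10 \sqrt{-3 - \frac{3}{7}} - 12}\right) = 56 + \left(11 + \frac{1}{- 10 \sqrt{- \frac{24}{7}} - 12}\right) = 56 + \left(11 + \frac{1}{- 10 \frac{2 i \sqrt{42}}{7} - 12}\right) = 56 + \left(11 + \frac{1}{- \frac{20 i \sqrt{42}}{7} - 12}\right) = 56 + \left(11 + \frac{1}{-12 - \frac{20 i \sqrt{42}}{7}}\right) = 67 + \frac{1}{-12 - \frac{20 i \sqrt{42}}{7}}$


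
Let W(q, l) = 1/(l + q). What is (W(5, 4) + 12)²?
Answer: 11881/81 ≈ 146.68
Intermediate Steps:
(W(5, 4) + 12)² = (1/(4 + 5) + 12)² = (1/9 + 12)² = (⅑ + 12)² = (109/9)² = 11881/81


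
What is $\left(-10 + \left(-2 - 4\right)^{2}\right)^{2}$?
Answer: $676$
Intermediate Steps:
$\left(-10 + \left(-2 - 4\right)^{2}\right)^{2} = \left(-10 + \left(-6\right)^{2}\right)^{2} = \left(-10 + 36\right)^{2} = 26^{2} = 676$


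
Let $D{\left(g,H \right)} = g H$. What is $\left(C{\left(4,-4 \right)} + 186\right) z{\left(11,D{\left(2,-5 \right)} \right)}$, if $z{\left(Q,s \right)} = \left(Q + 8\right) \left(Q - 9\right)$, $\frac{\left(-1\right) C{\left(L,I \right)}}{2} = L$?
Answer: $6764$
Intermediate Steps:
$C{\left(L,I \right)} = - 2 L$
$D{\left(g,H \right)} = H g$
$z{\left(Q,s \right)} = \left(-9 + Q\right) \left(8 + Q\right)$ ($z{\left(Q,s \right)} = \left(8 + Q\right) \left(-9 + Q\right) = \left(-9 + Q\right) \left(8 + Q\right)$)
$\left(C{\left(4,-4 \right)} + 186\right) z{\left(11,D{\left(2,-5 \right)} \right)} = \left(\left(-2\right) 4 + 186\right) \left(-72 + 11^{2} - 11\right) = \left(-8 + 186\right) \left(-72 + 121 - 11\right) = 178 \cdot 38 = 6764$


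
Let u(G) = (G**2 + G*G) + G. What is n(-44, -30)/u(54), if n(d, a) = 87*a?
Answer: -145/327 ≈ -0.44343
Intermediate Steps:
u(G) = G + 2*G**2 (u(G) = (G**2 + G**2) + G = 2*G**2 + G = G + 2*G**2)
n(-44, -30)/u(54) = (87*(-30))/((54*(1 + 2*54))) = -2610*1/(54*(1 + 108)) = -2610/(54*109) = -2610/5886 = -2610*1/5886 = -145/327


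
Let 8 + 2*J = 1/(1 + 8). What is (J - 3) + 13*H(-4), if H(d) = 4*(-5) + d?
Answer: -5741/18 ≈ -318.94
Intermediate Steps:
H(d) = -20 + d
J = -71/18 (J = -4 + 1/(2*(1 + 8)) = -4 + (½)/9 = -4 + (½)*(⅑) = -4 + 1/18 = -71/18 ≈ -3.9444)
(J - 3) + 13*H(-4) = (-71/18 - 3) + 13*(-20 - 4) = -125/18 + 13*(-24) = -125/18 - 312 = -5741/18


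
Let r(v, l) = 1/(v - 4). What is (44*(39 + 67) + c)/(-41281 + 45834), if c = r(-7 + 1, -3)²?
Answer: 466401/455300 ≈ 1.0244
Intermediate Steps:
r(v, l) = 1/(-4 + v)
c = 1/100 (c = (1/(-4 + (-7 + 1)))² = (1/(-4 - 6))² = (1/(-10))² = (-⅒)² = 1/100 ≈ 0.010000)
(44*(39 + 67) + c)/(-41281 + 45834) = (44*(39 + 67) + 1/100)/(-41281 + 45834) = (44*106 + 1/100)/4553 = (4664 + 1/100)*(1/4553) = (466401/100)*(1/4553) = 466401/455300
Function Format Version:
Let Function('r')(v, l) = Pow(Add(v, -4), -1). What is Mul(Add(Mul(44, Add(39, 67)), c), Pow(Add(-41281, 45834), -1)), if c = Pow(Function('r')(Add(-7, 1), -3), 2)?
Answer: Rational(466401, 455300) ≈ 1.0244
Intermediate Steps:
Function('r')(v, l) = Pow(Add(-4, v), -1)
c = Rational(1, 100) (c = Pow(Pow(Add(-4, Add(-7, 1)), -1), 2) = Pow(Pow(Add(-4, -6), -1), 2) = Pow(Pow(-10, -1), 2) = Pow(Rational(-1, 10), 2) = Rational(1, 100) ≈ 0.010000)
Mul(Add(Mul(44, Add(39, 67)), c), Pow(Add(-41281, 45834), -1)) = Mul(Add(Mul(44, Add(39, 67)), Rational(1, 100)), Pow(Add(-41281, 45834), -1)) = Mul(Add(Mul(44, 106), Rational(1, 100)), Pow(4553, -1)) = Mul(Add(4664, Rational(1, 100)), Rational(1, 4553)) = Mul(Rational(466401, 100), Rational(1, 4553)) = Rational(466401, 455300)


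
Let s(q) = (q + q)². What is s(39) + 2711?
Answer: 8795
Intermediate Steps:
s(q) = 4*q² (s(q) = (2*q)² = 4*q²)
s(39) + 2711 = 4*39² + 2711 = 4*1521 + 2711 = 6084 + 2711 = 8795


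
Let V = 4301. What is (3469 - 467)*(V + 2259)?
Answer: 19693120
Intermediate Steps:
(3469 - 467)*(V + 2259) = (3469 - 467)*(4301 + 2259) = 3002*6560 = 19693120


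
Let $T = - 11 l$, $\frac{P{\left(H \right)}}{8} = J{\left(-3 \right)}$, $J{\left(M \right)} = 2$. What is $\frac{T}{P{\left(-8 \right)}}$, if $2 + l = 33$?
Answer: $- \frac{341}{16} \approx -21.313$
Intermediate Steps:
$l = 31$ ($l = -2 + 33 = 31$)
$P{\left(H \right)} = 16$ ($P{\left(H \right)} = 8 \cdot 2 = 16$)
$T = -341$ ($T = \left(-11\right) 31 = -341$)
$\frac{T}{P{\left(-8 \right)}} = - \frac{341}{16}$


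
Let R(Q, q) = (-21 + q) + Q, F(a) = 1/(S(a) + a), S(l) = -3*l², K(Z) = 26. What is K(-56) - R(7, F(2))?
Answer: 401/10 ≈ 40.100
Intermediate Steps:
F(a) = 1/(a - 3*a²) (F(a) = 1/(-3*a² + a) = 1/(a - 3*a²))
R(Q, q) = -21 + Q + q
K(-56) - R(7, F(2)) = 26 - (-21 + 7 - 1/(2*(-1 + 3*2))) = 26 - (-21 + 7 - 1*½/(-1 + 6)) = 26 - (-21 + 7 - 1*½/5) = 26 - (-21 + 7 - 1*½*⅕) = 26 - (-21 + 7 - ⅒) = 26 - 1*(-141/10) = 26 + 141/10 = 401/10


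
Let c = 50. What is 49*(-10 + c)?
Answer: 1960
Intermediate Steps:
49*(-10 + c) = 49*(-10 + 50) = 49*40 = 1960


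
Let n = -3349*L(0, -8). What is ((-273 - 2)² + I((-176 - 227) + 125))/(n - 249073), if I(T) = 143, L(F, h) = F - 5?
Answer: -9471/29041 ≈ -0.32613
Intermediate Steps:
L(F, h) = -5 + F
n = 16745 (n = -3349*(-5 + 0) = -3349*(-5) = 16745)
((-273 - 2)² + I((-176 - 227) + 125))/(n - 249073) = ((-273 - 2)² + 143)/(16745 - 249073) = ((-275)² + 143)/(-232328) = (75625 + 143)*(-1/232328) = 75768*(-1/232328) = -9471/29041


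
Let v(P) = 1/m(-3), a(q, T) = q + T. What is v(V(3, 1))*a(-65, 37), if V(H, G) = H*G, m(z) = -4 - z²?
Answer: 28/13 ≈ 2.1538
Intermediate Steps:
a(q, T) = T + q
V(H, G) = G*H
v(P) = -1/13 (v(P) = 1/(-4 - 1*(-3)²) = 1/(-4 - 1*9) = 1/(-4 - 9) = 1/(-13) = -1/13)
v(V(3, 1))*a(-65, 37) = -(37 - 65)/13 = -1/13*(-28) = 28/13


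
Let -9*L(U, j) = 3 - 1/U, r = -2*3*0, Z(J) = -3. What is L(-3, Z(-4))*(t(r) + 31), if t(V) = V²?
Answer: -310/27 ≈ -11.481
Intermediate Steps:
r = 0 (r = -6*0 = 0)
L(U, j) = -⅓ + 1/(9*U) (L(U, j) = -(3 - 1/U)/9 = -⅓ + 1/(9*U))
L(-3, Z(-4))*(t(r) + 31) = ((⅑)*(1 - 3*(-3))/(-3))*(0² + 31) = ((⅑)*(-⅓)*(1 + 9))*(0 + 31) = ((⅑)*(-⅓)*10)*31 = -10/27*31 = -310/27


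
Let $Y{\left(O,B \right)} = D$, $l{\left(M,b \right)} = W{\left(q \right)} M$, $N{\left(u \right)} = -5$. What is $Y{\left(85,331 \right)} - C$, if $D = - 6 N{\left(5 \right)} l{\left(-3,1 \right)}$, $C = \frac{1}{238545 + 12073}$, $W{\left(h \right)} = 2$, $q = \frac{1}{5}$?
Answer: $- \frac{45111241}{250618} \approx -180.0$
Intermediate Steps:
$q = \frac{1}{5} \approx 0.2$
$l{\left(M,b \right)} = 2 M$
$C = \frac{1}{250618} \approx 3.9901 \cdot 10^{-6}$
$D = -180$ ($D = \left(-6\right) \left(-5\right) 2 \left(-3\right) = 30 \left(-6\right) = -180$)
$Y{\left(O,B \right)} = -180$
$Y{\left(85,331 \right)} - C = -180 - \frac{1}{250618} = - \frac{45111241}{250618}$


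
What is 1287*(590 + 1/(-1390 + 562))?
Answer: 69858217/92 ≈ 7.5933e+5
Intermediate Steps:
1287*(590 + 1/(-1390 + 562)) = 1287*(590 + 1/(-828)) = 1287*(590 - 1/828) = 1287*(488519/828) = 69858217/92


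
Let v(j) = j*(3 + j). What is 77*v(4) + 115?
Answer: 2271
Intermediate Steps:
77*v(4) + 115 = 77*(4*(3 + 4)) + 115 = 77*(4*7) + 115 = 77*28 + 115 = 2156 + 115 = 2271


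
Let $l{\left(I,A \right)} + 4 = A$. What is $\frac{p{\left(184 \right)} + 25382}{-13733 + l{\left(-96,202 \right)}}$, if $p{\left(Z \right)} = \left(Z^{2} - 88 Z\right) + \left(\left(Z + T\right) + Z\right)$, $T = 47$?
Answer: $- \frac{43461}{13535} \approx -3.211$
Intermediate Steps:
$l{\left(I,A \right)} = -4 + A$
$p{\left(Z \right)} = 47 + Z^{2} - 86 Z$ ($p{\left(Z \right)} = \left(Z^{2} - 88 Z\right) + \left(\left(Z + 47\right) + Z\right) = \left(Z^{2} - 88 Z\right) + \left(\left(47 + Z\right) + Z\right) = \left(Z^{2} - 88 Z\right) + \left(47 + 2 Z\right) = 47 + Z^{2} - 86 Z$)
$\frac{p{\left(184 \right)} + 25382}{-13733 + l{\left(-96,202 \right)}} = \frac{\left(47 + 184^{2} - 15824\right) + 25382}{-13733 + \left(-4 + 202\right)} = \frac{\left(47 + 33856 - 15824\right) + 25382}{-13733 + 198} = \frac{18079 + 25382}{-13535} = 43461 \left(- \frac{1}{13535}\right) = - \frac{43461}{13535}$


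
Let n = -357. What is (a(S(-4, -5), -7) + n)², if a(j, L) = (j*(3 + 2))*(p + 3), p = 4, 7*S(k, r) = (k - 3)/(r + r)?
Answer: 499849/4 ≈ 1.2496e+5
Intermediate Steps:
S(k, r) = (-3 + k)/(14*r) (S(k, r) = ((k - 3)/(r + r))/7 = ((-3 + k)/((2*r)))/7 = ((-3 + k)*(1/(2*r)))/7 = ((-3 + k)/(2*r))/7 = (-3 + k)/(14*r))
a(j, L) = 35*j (a(j, L) = (j*(3 + 2))*(4 + 3) = (j*5)*7 = (5*j)*7 = 35*j)
(a(S(-4, -5), -7) + n)² = (35*((1/14)*(-3 - 4)/(-5)) - 357)² = (35*((1/14)*(-⅕)*(-7)) - 357)² = (35*(⅒) - 357)² = (7/2 - 357)² = (-707/2)² = 499849/4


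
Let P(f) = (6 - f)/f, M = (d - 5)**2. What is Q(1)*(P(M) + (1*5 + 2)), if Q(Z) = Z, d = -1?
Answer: 37/6 ≈ 6.1667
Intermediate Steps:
M = 36 (M = (-1 - 5)**2 = (-6)**2 = 36)
P(f) = (6 - f)/f
Q(1)*(P(M) + (1*5 + 2)) = 1*((6 - 1*36)/36 + (1*5 + 2)) = 1*((6 - 36)/36 + (5 + 2)) = 1*((1/36)*(-30) + 7) = 1*(-5/6 + 7) = 1*(37/6) = 37/6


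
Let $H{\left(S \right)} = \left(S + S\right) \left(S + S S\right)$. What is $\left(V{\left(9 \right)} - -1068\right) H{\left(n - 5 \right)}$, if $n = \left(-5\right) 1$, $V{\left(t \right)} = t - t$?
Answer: $-1922400$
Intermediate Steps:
$V{\left(t \right)} = 0$
$n = -5$
$H{\left(S \right)} = 2 S \left(S + S^{2}\right)$
$\left(V{\left(9 \right)} - -1068\right) H{\left(n - 5 \right)} = \left(0 - -1068\right) 2 \left(-5 - 5\right)^{2} \left(1 - 10\right) = \left(0 + 1068\right) 2 \left(-5 - 5\right)^{2} \left(1 - 10\right) = 1068 \cdot 2 \left(-10\right)^{2} \left(1 - 10\right) = 1068 \cdot 2 \cdot 100 \left(-9\right) = 1068 \left(-1800\right) = -1922400$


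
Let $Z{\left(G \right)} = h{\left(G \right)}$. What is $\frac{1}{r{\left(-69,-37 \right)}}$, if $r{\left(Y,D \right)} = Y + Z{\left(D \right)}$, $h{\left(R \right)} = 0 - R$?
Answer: $- \frac{1}{32} \approx -0.03125$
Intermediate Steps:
$h{\left(R \right)} = - R$
$Z{\left(G \right)} = - G$
$r{\left(Y,D \right)} = Y - D$
$\frac{1}{r{\left(-69,-37 \right)}} = \frac{1}{-69 - -37} = \frac{1}{-69 + 37} = \frac{1}{-32} = - \frac{1}{32}$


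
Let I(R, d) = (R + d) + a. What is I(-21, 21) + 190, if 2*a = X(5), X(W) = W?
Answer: 385/2 ≈ 192.50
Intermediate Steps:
a = 5/2 (a = (½)*5 = 5/2 ≈ 2.5000)
I(R, d) = 5/2 + R + d (I(R, d) = (R + d) + 5/2 = 5/2 + R + d)
I(-21, 21) + 190 = (5/2 - 21 + 21) + 190 = 5/2 + 190 = 385/2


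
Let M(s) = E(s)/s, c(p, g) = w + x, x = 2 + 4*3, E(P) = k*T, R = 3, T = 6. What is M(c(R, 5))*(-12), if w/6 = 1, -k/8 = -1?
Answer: -144/5 ≈ -28.800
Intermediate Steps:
k = 8 (k = -8*(-1) = 8)
E(P) = 48 (E(P) = 8*6 = 48)
x = 14 (x = 2 + 12 = 14)
w = 6 (w = 6*1 = 6)
c(p, g) = 20 (c(p, g) = 6 + 14 = 20)
M(s) = 48/s
M(c(R, 5))*(-12) = (48/20)*(-12) = (48*(1/20))*(-12) = (12/5)*(-12) = -144/5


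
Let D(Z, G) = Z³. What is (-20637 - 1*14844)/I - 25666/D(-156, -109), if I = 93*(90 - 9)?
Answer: -830291939/176533344 ≈ -4.7033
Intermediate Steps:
I = 7533 (I = 93*81 = 7533)
(-20637 - 1*14844)/I - 25666/D(-156, -109) = (-20637 - 1*14844)/7533 - 25666/((-156)³) = (-20637 - 14844)*(1/7533) - 25666/(-3796416) = -35481*1/7533 - 25666*(-1/3796416) = -11827/2511 + 12833/1898208 = -830291939/176533344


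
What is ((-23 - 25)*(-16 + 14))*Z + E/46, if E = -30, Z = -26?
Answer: -57423/23 ≈ -2496.7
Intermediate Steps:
((-23 - 25)*(-16 + 14))*Z + E/46 = ((-23 - 25)*(-16 + 14))*(-26) - 30/46 = -48*(-2)*(-26) - 30*1/46 = 96*(-26) - 15/23 = -2496 - 15/23 = -57423/23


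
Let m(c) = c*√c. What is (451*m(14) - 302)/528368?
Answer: -151/264184 + 3157*√14/264184 ≈ 0.044141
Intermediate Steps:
m(c) = c^(3/2)
(451*m(14) - 302)/528368 = (451*14^(3/2) - 302)/528368 = (451*(14*√14) - 302)*(1/528368) = (6314*√14 - 302)*(1/528368) = (-302 + 6314*√14)*(1/528368) = -151/264184 + 3157*√14/264184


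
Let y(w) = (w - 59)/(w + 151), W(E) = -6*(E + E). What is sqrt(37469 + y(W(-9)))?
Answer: 6*sqrt(1424870)/37 ≈ 193.57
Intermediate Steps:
W(E) = -12*E
y(w) = (-59 + w)/(151 + w)
sqrt(37469 + y(W(-9))) = sqrt(37469 + (-59 - 12*(-9))/(151 - 12*(-9))) = sqrt(37469 + (-59 + 108)/(151 + 108)) = sqrt(37469 + 49/259) = sqrt(37469 + (1/259)*49) = sqrt(37469 + 7/37) = sqrt(1386360/37) = 6*sqrt(1424870)/37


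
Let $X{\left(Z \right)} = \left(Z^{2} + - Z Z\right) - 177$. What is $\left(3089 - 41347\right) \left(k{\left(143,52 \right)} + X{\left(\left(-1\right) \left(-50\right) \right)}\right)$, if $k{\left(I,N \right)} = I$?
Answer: $1300772$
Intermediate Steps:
$X{\left(Z \right)} = -177$ ($X{\left(Z \right)} = \left(Z^{2} - Z^{2}\right) - 177 = 0 - 177 = -177$)
$\left(3089 - 41347\right) \left(k{\left(143,52 \right)} + X{\left(\left(-1\right) \left(-50\right) \right)}\right) = \left(3089 - 41347\right) \left(143 - 177\right) = \left(-38258\right) \left(-34\right) = 1300772$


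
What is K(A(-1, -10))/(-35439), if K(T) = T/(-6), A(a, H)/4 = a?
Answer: -2/106317 ≈ -1.8812e-5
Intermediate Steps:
A(a, H) = 4*a
K(T) = -T/6 (K(T) = T*(-⅙) = -T/6)
K(A(-1, -10))/(-35439) = -2*(-1)/3/(-35439) = -⅙*(-4)*(-1/35439) = (⅔)*(-1/35439) = -2/106317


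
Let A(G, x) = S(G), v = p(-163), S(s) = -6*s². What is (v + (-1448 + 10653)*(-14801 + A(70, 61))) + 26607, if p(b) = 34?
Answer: -406843564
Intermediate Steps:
v = 34
A(G, x) = -6*G²
(v + (-1448 + 10653)*(-14801 + A(70, 61))) + 26607 = (34 + (-1448 + 10653)*(-14801 - 6*70²)) + 26607 = (34 + 9205*(-14801 - 6*4900)) + 26607 = (34 + 9205*(-14801 - 29400)) + 26607 = (34 + 9205*(-44201)) + 26607 = (34 - 406870205) + 26607 = -406870171 + 26607 = -406843564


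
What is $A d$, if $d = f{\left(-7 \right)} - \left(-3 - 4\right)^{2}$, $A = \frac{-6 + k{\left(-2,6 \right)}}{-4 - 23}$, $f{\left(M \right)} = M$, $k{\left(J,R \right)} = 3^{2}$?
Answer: $\frac{56}{9} \approx 6.2222$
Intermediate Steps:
$k{\left(J,R \right)} = 9$
$A = - \frac{1}{9}$ ($A = \frac{-6 + 9}{-4 - 23} = \frac{3}{-27} = 3 \left(- \frac{1}{27}\right) = - \frac{1}{9} \approx -0.11111$)
$d = -56$ ($d = -7 - \left(-3 - 4\right)^{2} = -7 - \left(-7\right)^{2} = -7 - 49 = -56$)
$A d = \left(- \frac{1}{9}\right) \left(-56\right) = \frac{56}{9}$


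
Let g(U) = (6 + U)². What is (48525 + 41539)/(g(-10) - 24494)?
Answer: -45032/12239 ≈ -3.6794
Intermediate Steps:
(48525 + 41539)/(g(-10) - 24494) = (48525 + 41539)/((6 - 10)² - 24494) = 90064/((-4)² - 24494) = 90064/(16 - 24494) = 90064/(-24478) = 90064*(-1/24478) = -45032/12239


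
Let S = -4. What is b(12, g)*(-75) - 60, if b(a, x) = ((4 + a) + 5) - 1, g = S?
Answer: -1560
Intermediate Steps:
g = -4
b(a, x) = 8 + a (b(a, x) = (9 + a) - 1 = 8 + a)
b(12, g)*(-75) - 60 = (8 + 12)*(-75) - 60 = 20*(-75) - 60 = -1500 - 60 = -1560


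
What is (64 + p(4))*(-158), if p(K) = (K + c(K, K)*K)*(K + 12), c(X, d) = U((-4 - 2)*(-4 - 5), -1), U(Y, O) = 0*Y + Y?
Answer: -566272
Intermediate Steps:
U(Y, O) = Y (U(Y, O) = 0 + Y = Y)
c(X, d) = 54 (c(X, d) = (-4 - 2)*(-4 - 5) = -6*(-9) = 54)
p(K) = 55*K*(12 + K) (p(K) = (K + 54*K)*(K + 12) = (55*K)*(12 + K) = 55*K*(12 + K))
(64 + p(4))*(-158) = (64 + 55*4*(12 + 4))*(-158) = (64 + 55*4*16)*(-158) = (64 + 3520)*(-158) = 3584*(-158) = -566272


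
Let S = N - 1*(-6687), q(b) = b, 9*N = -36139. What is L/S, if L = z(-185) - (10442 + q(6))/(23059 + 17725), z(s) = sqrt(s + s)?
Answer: -5877/61288156 + 9*I*sqrt(370)/24044 ≈ -9.5891e-5 + 0.0072001*I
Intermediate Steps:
N = -36139/9 (N = (1/9)*(-36139) = -36139/9 ≈ -4015.4)
z(s) = sqrt(2)*sqrt(s) (z(s) = sqrt(2*s) = sqrt(2)*sqrt(s))
L = -653/2549 + I*sqrt(370) (L = sqrt(2)*sqrt(-185) - (10442 + 6)/(23059 + 17725) = sqrt(2)*(I*sqrt(185)) - 10448/40784 = I*sqrt(370) - 10448/40784 = I*sqrt(370) - 1*653/2549 = I*sqrt(370) - 653/2549 = -653/2549 + I*sqrt(370) ≈ -0.25618 + 19.235*I)
S = 24044/9 (S = -36139/9 - 1*(-6687) = -36139/9 + 6687 = 24044/9 ≈ 2671.6)
L/S = (-653/2549 + I*sqrt(370))/(24044/9) = (-653/2549 + I*sqrt(370))*(9/24044) = -5877/61288156 + 9*I*sqrt(370)/24044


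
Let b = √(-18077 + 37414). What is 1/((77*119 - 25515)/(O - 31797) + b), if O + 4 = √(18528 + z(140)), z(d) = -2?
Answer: (31801 - √18526)/(16352 + √19337*(31801 - √18526)) ≈ 0.0071647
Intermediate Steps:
O = -4 + √18526 (O = -4 + √(18528 - 2) = -4 + √18526 ≈ 132.11)
b = √19337 ≈ 139.06
1/((77*119 - 25515)/(O - 31797) + b) = 1/((77*119 - 25515)/((-4 + √18526) - 31797) + √19337) = 1/((9163 - 25515)/(-31801 + √18526) + √19337) = 1/(-16352/(-31801 + √18526) + √19337) = 1/(√19337 - 16352/(-31801 + √18526))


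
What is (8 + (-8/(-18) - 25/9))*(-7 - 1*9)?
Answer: -272/3 ≈ -90.667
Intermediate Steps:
(8 + (-8/(-18) - 25/9))*(-7 - 1*9) = (8 + (-8*(-1/18) - 25*⅑))*(-7 - 9) = (8 + (4/9 - 25/9))*(-16) = (8 - 7/3)*(-16) = (17/3)*(-16) = -272/3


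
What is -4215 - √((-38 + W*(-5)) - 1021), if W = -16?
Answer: -4215 - I*√979 ≈ -4215.0 - 31.289*I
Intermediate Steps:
-4215 - √((-38 + W*(-5)) - 1021) = -4215 - √((-38 - 16*(-5)) - 1021) = -4215 - √((-38 + 80) - 1021) = -4215 - √(42 - 1021) = -4215 - √(-979) = -4215 - I*√979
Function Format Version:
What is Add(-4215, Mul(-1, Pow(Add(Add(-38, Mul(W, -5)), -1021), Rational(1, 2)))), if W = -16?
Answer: Add(-4215, Mul(-1, I, Pow(979, Rational(1, 2)))) ≈ Add(-4215.0, Mul(-31.289, I))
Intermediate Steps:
Add(-4215, Mul(-1, Pow(Add(Add(-38, Mul(W, -5)), -1021), Rational(1, 2)))) = Add(-4215, Mul(-1, Pow(Add(Add(-38, Mul(-16, -5)), -1021), Rational(1, 2)))) = Add(-4215, Mul(-1, Pow(Add(Add(-38, 80), -1021), Rational(1, 2)))) = Add(-4215, Mul(-1, Pow(Add(42, -1021), Rational(1, 2)))) = Add(-4215, Mul(-1, Pow(-979, Rational(1, 2)))) = Add(-4215, Mul(-1, Mul(I, Pow(979, Rational(1, 2))))) = Add(-4215, Mul(-1, I, Pow(979, Rational(1, 2))))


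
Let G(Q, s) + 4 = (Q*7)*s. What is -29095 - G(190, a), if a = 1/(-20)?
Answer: -58049/2 ≈ -29025.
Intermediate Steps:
a = -1/20 (a = 1*(-1/20) = -1/20 ≈ -0.050000)
G(Q, s) = -4 + 7*Q*s (G(Q, s) = -4 + (Q*7)*s = -4 + (7*Q)*s = -4 + 7*Q*s)
-29095 - G(190, a) = -29095 - (-4 + 7*190*(-1/20)) = -29095 - (-4 - 133/2) = -29095 - 1*(-141/2) = -29095 + 141/2 = -58049/2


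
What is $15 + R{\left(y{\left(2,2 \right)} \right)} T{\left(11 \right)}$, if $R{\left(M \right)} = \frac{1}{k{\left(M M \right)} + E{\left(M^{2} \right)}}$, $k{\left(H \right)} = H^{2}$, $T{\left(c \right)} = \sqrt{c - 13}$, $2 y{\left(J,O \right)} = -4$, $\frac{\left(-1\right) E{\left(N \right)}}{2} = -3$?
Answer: $15 + \frac{i \sqrt{2}}{22} \approx 15.0 + 0.064282 i$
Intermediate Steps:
$E{\left(N \right)} = 6$ ($E{\left(N \right)} = \left(-2\right) \left(-3\right) = 6$)
$y{\left(J,O \right)} = -2$ ($y{\left(J,O \right)} = \frac{1}{2} \left(-4\right) = -2$)
$T{\left(c \right)} = \sqrt{-13 + c}$
$R{\left(M \right)} = \frac{1}{6 + M^{4}}$ ($R{\left(M \right)} = \frac{1}{\left(M M\right)^{2} + 6} = \frac{1}{\left(M^{2}\right)^{2} + 6} = \frac{1}{M^{4} + 6} = \frac{1}{6 + M^{4}}$)
$15 + R{\left(y{\left(2,2 \right)} \right)} T{\left(11 \right)} = 15 + \frac{\sqrt{-13 + 11}}{6 + \left(-2\right)^{4}} = 15 + \frac{\sqrt{-2}}{6 + 16} = 15 + \frac{i \sqrt{2}}{22}$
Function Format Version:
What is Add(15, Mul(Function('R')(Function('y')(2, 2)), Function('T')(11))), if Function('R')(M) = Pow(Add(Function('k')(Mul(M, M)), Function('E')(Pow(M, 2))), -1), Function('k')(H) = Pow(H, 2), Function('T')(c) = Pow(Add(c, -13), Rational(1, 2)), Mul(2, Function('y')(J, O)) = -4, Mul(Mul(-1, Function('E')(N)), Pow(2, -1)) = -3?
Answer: Add(15, Mul(Rational(1, 22), I, Pow(2, Rational(1, 2)))) ≈ Add(15.000, Mul(0.064282, I))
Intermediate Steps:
Function('E')(N) = 6 (Function('E')(N) = Mul(-2, -3) = 6)
Function('y')(J, O) = -2 (Function('y')(J, O) = Mul(Rational(1, 2), -4) = -2)
Function('T')(c) = Pow(Add(-13, c), Rational(1, 2))
Function('R')(M) = Pow(Add(6, Pow(M, 4)), -1) (Function('R')(M) = Pow(Add(Pow(Mul(M, M), 2), 6), -1) = Pow(Add(Pow(Pow(M, 2), 2), 6), -1) = Pow(Add(Pow(M, 4), 6), -1) = Pow(Add(6, Pow(M, 4)), -1))
Add(15, Mul(Function('R')(Function('y')(2, 2)), Function('T')(11))) = Add(15, Mul(Pow(Add(6, Pow(-2, 4)), -1), Pow(Add(-13, 11), Rational(1, 2)))) = Add(15, Mul(Pow(Add(6, 16), -1), Pow(-2, Rational(1, 2)))) = Add(15, Mul(Pow(22, -1), Mul(I, Pow(2, Rational(1, 2))))) = Add(15, Mul(Rational(1, 22), Mul(I, Pow(2, Rational(1, 2))))) = Add(15, Mul(Rational(1, 22), I, Pow(2, Rational(1, 2))))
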